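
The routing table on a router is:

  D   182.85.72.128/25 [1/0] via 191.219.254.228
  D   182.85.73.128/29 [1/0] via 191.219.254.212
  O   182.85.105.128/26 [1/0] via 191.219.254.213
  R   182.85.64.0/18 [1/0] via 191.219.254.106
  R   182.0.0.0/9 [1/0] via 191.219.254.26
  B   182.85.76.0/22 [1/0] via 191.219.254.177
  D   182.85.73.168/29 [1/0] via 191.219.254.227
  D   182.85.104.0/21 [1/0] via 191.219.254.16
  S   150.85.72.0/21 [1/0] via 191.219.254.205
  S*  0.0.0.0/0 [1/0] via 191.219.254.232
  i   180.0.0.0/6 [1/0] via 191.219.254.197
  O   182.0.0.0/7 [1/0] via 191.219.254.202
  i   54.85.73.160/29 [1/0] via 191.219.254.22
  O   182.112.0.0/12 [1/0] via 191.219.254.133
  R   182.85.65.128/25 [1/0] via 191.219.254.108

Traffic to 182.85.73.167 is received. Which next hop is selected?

191.219.254.106

Routes whose prefix contains 182.85.73.167:
  0.0.0.0/0 (default, matches everything) -> 191.219.254.232
  180.0.0.0/6 (180.0.0.0 - 183.255.255.255) -> 191.219.254.197
  182.0.0.0/7 (182.0.0.0 - 183.255.255.255) -> 191.219.254.202
  182.0.0.0/9 (182.0.0.0 - 182.127.255.255) -> 191.219.254.26
  182.85.64.0/18 (182.85.64.0 - 182.85.127.255) -> 191.219.254.106
More-specific entries that do NOT match:
  182.85.73.128/29 (182.85.73.128 - 182.85.73.135) does not contain 182.85.73.167
  182.85.73.168/29 (182.85.73.168 - 182.85.73.175) does not contain 182.85.73.167
  54.85.73.160/29 (54.85.73.160 - 54.85.73.167) does not contain 182.85.73.167
  182.85.105.128/26 (182.85.105.128 - 182.85.105.191) does not contain 182.85.73.167
  182.85.72.128/25 (182.85.72.128 - 182.85.72.255) does not contain 182.85.73.167
  182.85.65.128/25 (182.85.65.128 - 182.85.65.255) does not contain 182.85.73.167
  182.85.76.0/22 (182.85.76.0 - 182.85.79.255) does not contain 182.85.73.167
  182.85.104.0/21 (182.85.104.0 - 182.85.111.255) does not contain 182.85.73.167
  150.85.72.0/21 (150.85.72.0 - 150.85.79.255) does not contain 182.85.73.167
Longest matching prefix is /18 -> next hop 191.219.254.106.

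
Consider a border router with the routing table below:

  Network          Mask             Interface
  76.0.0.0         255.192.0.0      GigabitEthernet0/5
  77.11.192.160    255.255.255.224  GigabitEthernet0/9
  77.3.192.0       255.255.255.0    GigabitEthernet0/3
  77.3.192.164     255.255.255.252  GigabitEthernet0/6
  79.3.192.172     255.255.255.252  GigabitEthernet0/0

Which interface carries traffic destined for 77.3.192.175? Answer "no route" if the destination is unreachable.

GigabitEthernet0/3

Routes whose prefix contains 77.3.192.175:
  77.3.192.0/24 (77.3.192.0 - 77.3.192.255) -> GigabitEthernet0/3
More-specific entries that do NOT match:
  77.3.192.164/30 (77.3.192.164 - 77.3.192.167) does not contain 77.3.192.175
  79.3.192.172/30 (79.3.192.172 - 79.3.192.175) does not contain 77.3.192.175
  77.11.192.160/27 (77.11.192.160 - 77.11.192.191) does not contain 77.3.192.175
Longest matching prefix is /24 -> interface GigabitEthernet0/3.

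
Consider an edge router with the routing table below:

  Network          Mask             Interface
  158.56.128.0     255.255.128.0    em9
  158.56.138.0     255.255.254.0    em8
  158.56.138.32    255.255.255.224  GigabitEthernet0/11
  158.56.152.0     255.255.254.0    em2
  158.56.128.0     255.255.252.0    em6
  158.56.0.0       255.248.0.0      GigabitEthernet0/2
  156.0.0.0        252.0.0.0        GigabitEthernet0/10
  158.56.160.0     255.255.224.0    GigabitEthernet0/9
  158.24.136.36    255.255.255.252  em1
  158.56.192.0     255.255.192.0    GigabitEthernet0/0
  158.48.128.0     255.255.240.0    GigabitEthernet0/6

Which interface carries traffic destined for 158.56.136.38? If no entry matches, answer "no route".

em9

Routes whose prefix contains 158.56.136.38:
  156.0.0.0/6 (156.0.0.0 - 159.255.255.255) -> GigabitEthernet0/10
  158.56.0.0/13 (158.56.0.0 - 158.63.255.255) -> GigabitEthernet0/2
  158.56.128.0/17 (158.56.128.0 - 158.56.255.255) -> em9
More-specific entries that do NOT match:
  158.24.136.36/30 (158.24.136.36 - 158.24.136.39) does not contain 158.56.136.38
  158.56.138.32/27 (158.56.138.32 - 158.56.138.63) does not contain 158.56.136.38
  158.56.138.0/23 (158.56.138.0 - 158.56.139.255) does not contain 158.56.136.38
  158.56.152.0/23 (158.56.152.0 - 158.56.153.255) does not contain 158.56.136.38
  158.56.128.0/22 (158.56.128.0 - 158.56.131.255) does not contain 158.56.136.38
  158.48.128.0/20 (158.48.128.0 - 158.48.143.255) does not contain 158.56.136.38
  158.56.160.0/19 (158.56.160.0 - 158.56.191.255) does not contain 158.56.136.38
  158.56.192.0/18 (158.56.192.0 - 158.56.255.255) does not contain 158.56.136.38
Longest matching prefix is /17 -> interface em9.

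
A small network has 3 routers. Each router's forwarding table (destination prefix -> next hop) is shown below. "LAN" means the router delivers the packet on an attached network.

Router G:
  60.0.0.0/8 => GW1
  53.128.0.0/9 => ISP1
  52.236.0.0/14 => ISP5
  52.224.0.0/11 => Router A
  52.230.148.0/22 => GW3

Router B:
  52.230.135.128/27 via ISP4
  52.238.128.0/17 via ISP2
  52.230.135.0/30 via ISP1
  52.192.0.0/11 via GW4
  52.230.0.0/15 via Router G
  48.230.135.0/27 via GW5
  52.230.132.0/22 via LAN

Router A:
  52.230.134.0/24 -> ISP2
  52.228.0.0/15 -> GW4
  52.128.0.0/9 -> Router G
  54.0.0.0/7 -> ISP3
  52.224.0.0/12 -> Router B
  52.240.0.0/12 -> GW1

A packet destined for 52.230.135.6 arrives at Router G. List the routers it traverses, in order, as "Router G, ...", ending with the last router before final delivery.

At Router G: longest match for 52.230.135.6 is 52.224.0.0/11 -> Router A
At Router A: longest match for 52.230.135.6 is 52.224.0.0/12 -> Router B
At Router B: longest match for 52.230.135.6 is 52.230.132.0/22 -> LAN

Router G, Router A, Router B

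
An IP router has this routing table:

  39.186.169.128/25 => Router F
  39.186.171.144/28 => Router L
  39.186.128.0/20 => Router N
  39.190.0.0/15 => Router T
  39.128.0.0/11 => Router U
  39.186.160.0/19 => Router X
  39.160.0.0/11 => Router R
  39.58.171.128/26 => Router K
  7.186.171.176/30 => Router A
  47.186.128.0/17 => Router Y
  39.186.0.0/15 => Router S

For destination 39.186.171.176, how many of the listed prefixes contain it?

Prefixes containing 39.186.171.176:
  39.160.0.0/11 (39.160.0.0 - 39.191.255.255)
  39.186.0.0/15 (39.186.0.0 - 39.187.255.255)
  39.186.160.0/19 (39.186.160.0 - 39.186.191.255)
Total matching entries: 3.

3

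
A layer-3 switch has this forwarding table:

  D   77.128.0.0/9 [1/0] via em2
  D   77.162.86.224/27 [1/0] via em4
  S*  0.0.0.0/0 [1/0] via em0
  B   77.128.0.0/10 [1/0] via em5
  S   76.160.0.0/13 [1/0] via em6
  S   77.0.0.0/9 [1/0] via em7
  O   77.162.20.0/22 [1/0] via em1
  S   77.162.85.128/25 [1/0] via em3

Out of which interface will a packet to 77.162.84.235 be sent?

em5

Routes whose prefix contains 77.162.84.235:
  0.0.0.0/0 (default, matches everything) -> em0
  77.128.0.0/9 (77.128.0.0 - 77.255.255.255) -> em2
  77.128.0.0/10 (77.128.0.0 - 77.191.255.255) -> em5
More-specific entries that do NOT match:
  77.162.86.224/27 (77.162.86.224 - 77.162.86.255) does not contain 77.162.84.235
  77.162.85.128/25 (77.162.85.128 - 77.162.85.255) does not contain 77.162.84.235
  77.162.20.0/22 (77.162.20.0 - 77.162.23.255) does not contain 77.162.84.235
  76.160.0.0/13 (76.160.0.0 - 76.167.255.255) does not contain 77.162.84.235
Longest matching prefix is /10 -> interface em5.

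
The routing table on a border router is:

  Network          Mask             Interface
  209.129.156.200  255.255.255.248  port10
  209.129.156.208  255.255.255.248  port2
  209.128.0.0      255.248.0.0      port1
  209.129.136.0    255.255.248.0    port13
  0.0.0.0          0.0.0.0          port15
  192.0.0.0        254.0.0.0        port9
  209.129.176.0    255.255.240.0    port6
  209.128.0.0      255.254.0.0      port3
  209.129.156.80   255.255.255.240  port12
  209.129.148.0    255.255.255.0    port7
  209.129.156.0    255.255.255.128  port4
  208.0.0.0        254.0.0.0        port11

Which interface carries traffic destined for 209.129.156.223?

port3

Routes whose prefix contains 209.129.156.223:
  0.0.0.0/0 (default, matches everything) -> port15
  208.0.0.0/7 (208.0.0.0 - 209.255.255.255) -> port11
  209.128.0.0/13 (209.128.0.0 - 209.135.255.255) -> port1
  209.128.0.0/15 (209.128.0.0 - 209.129.255.255) -> port3
More-specific entries that do NOT match:
  209.129.156.200/29 (209.129.156.200 - 209.129.156.207) does not contain 209.129.156.223
  209.129.156.208/29 (209.129.156.208 - 209.129.156.215) does not contain 209.129.156.223
  209.129.156.80/28 (209.129.156.80 - 209.129.156.95) does not contain 209.129.156.223
  209.129.156.0/25 (209.129.156.0 - 209.129.156.127) does not contain 209.129.156.223
  209.129.148.0/24 (209.129.148.0 - 209.129.148.255) does not contain 209.129.156.223
  209.129.136.0/21 (209.129.136.0 - 209.129.143.255) does not contain 209.129.156.223
  209.129.176.0/20 (209.129.176.0 - 209.129.191.255) does not contain 209.129.156.223
Longest matching prefix is /15 -> interface port3.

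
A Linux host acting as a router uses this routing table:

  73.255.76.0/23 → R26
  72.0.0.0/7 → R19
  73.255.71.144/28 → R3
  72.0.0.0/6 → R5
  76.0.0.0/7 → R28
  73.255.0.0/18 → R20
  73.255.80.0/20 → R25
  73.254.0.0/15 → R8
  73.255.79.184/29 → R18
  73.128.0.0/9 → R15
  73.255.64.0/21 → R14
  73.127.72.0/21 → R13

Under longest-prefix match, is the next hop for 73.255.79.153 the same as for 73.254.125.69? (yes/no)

yes

73.255.79.153: longest match 73.254.0.0/15 -> R8
73.254.125.69: longest match 73.254.0.0/15 -> R8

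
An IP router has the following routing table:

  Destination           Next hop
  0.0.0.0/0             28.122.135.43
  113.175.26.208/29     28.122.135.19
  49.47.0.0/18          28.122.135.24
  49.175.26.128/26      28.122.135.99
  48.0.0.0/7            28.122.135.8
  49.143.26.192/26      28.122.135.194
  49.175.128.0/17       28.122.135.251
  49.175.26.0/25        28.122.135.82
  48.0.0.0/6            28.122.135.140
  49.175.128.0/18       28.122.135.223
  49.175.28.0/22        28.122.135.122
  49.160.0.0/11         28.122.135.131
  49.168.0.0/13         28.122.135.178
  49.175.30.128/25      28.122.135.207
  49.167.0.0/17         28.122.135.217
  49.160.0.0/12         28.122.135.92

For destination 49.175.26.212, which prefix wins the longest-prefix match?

49.168.0.0/13

Entries matching 49.175.26.212:
  0.0.0.0/0 (default, matches everything)
  48.0.0.0/6 (48.0.0.0 - 51.255.255.255)
  48.0.0.0/7 (48.0.0.0 - 49.255.255.255)
  49.160.0.0/11 (49.160.0.0 - 49.191.255.255)
  49.160.0.0/12 (49.160.0.0 - 49.175.255.255)
  49.168.0.0/13 (49.168.0.0 - 49.175.255.255)
Most specific is 49.168.0.0/13.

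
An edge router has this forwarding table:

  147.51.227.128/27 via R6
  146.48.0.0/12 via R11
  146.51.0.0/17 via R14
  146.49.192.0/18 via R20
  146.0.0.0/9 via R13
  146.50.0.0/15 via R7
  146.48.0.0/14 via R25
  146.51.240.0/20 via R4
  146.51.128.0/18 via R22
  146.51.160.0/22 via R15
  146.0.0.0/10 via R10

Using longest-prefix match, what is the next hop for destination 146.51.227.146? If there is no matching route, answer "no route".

R7

Routes whose prefix contains 146.51.227.146:
  146.0.0.0/9 (146.0.0.0 - 146.127.255.255) -> R13
  146.0.0.0/10 (146.0.0.0 - 146.63.255.255) -> R10
  146.48.0.0/12 (146.48.0.0 - 146.63.255.255) -> R11
  146.48.0.0/14 (146.48.0.0 - 146.51.255.255) -> R25
  146.50.0.0/15 (146.50.0.0 - 146.51.255.255) -> R7
More-specific entries that do NOT match:
  147.51.227.128/27 (147.51.227.128 - 147.51.227.159) does not contain 146.51.227.146
  146.51.160.0/22 (146.51.160.0 - 146.51.163.255) does not contain 146.51.227.146
  146.51.240.0/20 (146.51.240.0 - 146.51.255.255) does not contain 146.51.227.146
  146.49.192.0/18 (146.49.192.0 - 146.49.255.255) does not contain 146.51.227.146
  146.51.128.0/18 (146.51.128.0 - 146.51.191.255) does not contain 146.51.227.146
  146.51.0.0/17 (146.51.0.0 - 146.51.127.255) does not contain 146.51.227.146
Longest matching prefix is /15 -> next hop R7.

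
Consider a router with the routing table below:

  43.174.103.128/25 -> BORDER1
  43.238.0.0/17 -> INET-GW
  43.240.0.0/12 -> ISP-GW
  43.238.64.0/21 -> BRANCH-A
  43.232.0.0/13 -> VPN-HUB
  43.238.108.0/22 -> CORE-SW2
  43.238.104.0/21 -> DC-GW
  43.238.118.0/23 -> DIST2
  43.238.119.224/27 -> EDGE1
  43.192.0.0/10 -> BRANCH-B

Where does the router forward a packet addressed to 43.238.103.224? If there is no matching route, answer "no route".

Routes whose prefix contains 43.238.103.224:
  43.192.0.0/10 (43.192.0.0 - 43.255.255.255) -> BRANCH-B
  43.232.0.0/13 (43.232.0.0 - 43.239.255.255) -> VPN-HUB
  43.238.0.0/17 (43.238.0.0 - 43.238.127.255) -> INET-GW
More-specific entries that do NOT match:
  43.238.119.224/27 (43.238.119.224 - 43.238.119.255) does not contain 43.238.103.224
  43.174.103.128/25 (43.174.103.128 - 43.174.103.255) does not contain 43.238.103.224
  43.238.118.0/23 (43.238.118.0 - 43.238.119.255) does not contain 43.238.103.224
  43.238.108.0/22 (43.238.108.0 - 43.238.111.255) does not contain 43.238.103.224
  43.238.64.0/21 (43.238.64.0 - 43.238.71.255) does not contain 43.238.103.224
  43.238.104.0/21 (43.238.104.0 - 43.238.111.255) does not contain 43.238.103.224
Longest matching prefix is /17 -> next hop INET-GW.

INET-GW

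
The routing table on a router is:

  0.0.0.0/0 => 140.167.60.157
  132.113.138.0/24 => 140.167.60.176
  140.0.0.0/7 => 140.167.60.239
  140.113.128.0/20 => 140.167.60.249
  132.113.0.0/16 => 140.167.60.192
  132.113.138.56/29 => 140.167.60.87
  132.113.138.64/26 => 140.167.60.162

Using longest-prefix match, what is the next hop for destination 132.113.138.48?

Routes whose prefix contains 132.113.138.48:
  0.0.0.0/0 (default, matches everything) -> 140.167.60.157
  132.113.0.0/16 (132.113.0.0 - 132.113.255.255) -> 140.167.60.192
  132.113.138.0/24 (132.113.138.0 - 132.113.138.255) -> 140.167.60.176
More-specific entries that do NOT match:
  132.113.138.56/29 (132.113.138.56 - 132.113.138.63) does not contain 132.113.138.48
  132.113.138.64/26 (132.113.138.64 - 132.113.138.127) does not contain 132.113.138.48
Longest matching prefix is /24 -> next hop 140.167.60.176.

140.167.60.176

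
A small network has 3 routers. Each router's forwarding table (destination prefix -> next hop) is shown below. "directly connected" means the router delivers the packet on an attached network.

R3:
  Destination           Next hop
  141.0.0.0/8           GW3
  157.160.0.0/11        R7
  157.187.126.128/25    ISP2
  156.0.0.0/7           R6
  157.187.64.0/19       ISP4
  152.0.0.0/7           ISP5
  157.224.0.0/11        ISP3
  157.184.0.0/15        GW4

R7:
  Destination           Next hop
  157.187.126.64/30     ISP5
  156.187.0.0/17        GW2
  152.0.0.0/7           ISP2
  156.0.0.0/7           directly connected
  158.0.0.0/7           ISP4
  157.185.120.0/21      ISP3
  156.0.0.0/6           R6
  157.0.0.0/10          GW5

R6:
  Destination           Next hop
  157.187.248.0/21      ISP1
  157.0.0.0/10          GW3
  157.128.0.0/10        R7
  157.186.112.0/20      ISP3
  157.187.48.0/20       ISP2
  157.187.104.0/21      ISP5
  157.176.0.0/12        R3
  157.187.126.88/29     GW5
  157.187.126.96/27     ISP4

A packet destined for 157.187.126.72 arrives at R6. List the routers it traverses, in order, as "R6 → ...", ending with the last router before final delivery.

At R6: longest match for 157.187.126.72 is 157.176.0.0/12 -> R3
At R3: longest match for 157.187.126.72 is 157.160.0.0/11 -> R7
At R7: longest match for 157.187.126.72 is 156.0.0.0/7 -> directly connected

R6 → R3 → R7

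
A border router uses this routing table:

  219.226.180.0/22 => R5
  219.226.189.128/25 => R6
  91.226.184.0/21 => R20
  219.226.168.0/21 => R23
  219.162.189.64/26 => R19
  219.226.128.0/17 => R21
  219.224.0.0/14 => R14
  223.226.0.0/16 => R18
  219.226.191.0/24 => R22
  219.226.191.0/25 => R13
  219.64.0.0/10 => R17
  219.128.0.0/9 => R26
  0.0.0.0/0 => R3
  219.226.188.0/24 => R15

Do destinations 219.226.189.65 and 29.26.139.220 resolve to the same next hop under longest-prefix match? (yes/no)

219.226.189.65: longest match 219.226.128.0/17 -> R21
29.26.139.220: longest match 0.0.0.0/0 -> R3

no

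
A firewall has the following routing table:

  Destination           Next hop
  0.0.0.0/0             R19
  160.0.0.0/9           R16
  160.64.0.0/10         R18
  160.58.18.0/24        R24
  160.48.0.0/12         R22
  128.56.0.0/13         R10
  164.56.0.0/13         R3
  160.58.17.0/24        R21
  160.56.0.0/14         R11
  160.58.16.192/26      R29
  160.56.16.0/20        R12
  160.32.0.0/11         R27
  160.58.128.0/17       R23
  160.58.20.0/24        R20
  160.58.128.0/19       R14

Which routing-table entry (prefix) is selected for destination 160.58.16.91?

160.56.0.0/14

Entries matching 160.58.16.91:
  0.0.0.0/0 (default, matches everything)
  160.0.0.0/9 (160.0.0.0 - 160.127.255.255)
  160.32.0.0/11 (160.32.0.0 - 160.63.255.255)
  160.48.0.0/12 (160.48.0.0 - 160.63.255.255)
  160.56.0.0/14 (160.56.0.0 - 160.59.255.255)
Most specific is 160.56.0.0/14.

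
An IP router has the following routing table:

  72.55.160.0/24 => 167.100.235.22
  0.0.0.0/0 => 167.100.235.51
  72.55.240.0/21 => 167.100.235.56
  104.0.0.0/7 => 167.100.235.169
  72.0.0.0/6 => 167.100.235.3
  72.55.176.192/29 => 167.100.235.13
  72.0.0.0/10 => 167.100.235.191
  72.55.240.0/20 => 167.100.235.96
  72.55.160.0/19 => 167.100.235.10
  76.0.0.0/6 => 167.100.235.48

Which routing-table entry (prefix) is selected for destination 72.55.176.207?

Entries matching 72.55.176.207:
  0.0.0.0/0 (default, matches everything)
  72.0.0.0/6 (72.0.0.0 - 75.255.255.255)
  72.0.0.0/10 (72.0.0.0 - 72.63.255.255)
  72.55.160.0/19 (72.55.160.0 - 72.55.191.255)
Most specific is 72.55.160.0/19.

72.55.160.0/19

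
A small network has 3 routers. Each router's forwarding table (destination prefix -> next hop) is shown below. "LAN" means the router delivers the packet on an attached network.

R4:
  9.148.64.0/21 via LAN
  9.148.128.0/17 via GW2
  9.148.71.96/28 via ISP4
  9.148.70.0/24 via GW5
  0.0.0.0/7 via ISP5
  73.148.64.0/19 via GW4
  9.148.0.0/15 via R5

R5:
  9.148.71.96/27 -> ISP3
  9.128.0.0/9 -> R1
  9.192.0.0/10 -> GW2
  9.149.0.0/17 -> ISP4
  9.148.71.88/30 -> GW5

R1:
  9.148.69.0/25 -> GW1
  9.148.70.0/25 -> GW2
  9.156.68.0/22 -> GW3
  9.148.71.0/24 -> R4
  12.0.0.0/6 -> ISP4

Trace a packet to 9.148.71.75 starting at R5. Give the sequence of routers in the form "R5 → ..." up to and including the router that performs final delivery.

R5 → R1 → R4

At R5: longest match for 9.148.71.75 is 9.128.0.0/9 -> R1
At R1: longest match for 9.148.71.75 is 9.148.71.0/24 -> R4
At R4: longest match for 9.148.71.75 is 9.148.64.0/21 -> LAN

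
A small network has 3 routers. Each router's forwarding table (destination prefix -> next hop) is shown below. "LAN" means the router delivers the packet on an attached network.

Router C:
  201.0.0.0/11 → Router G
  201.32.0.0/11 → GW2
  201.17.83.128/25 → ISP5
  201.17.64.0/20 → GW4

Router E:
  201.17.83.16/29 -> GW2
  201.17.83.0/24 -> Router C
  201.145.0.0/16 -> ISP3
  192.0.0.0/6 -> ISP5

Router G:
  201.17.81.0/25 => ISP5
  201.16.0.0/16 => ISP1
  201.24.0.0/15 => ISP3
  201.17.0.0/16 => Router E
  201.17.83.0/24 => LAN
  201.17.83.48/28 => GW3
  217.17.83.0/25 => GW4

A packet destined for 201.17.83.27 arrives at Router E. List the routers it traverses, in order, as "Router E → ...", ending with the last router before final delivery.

Router E → Router C → Router G

At Router E: longest match for 201.17.83.27 is 201.17.83.0/24 -> Router C
At Router C: longest match for 201.17.83.27 is 201.0.0.0/11 -> Router G
At Router G: longest match for 201.17.83.27 is 201.17.83.0/24 -> LAN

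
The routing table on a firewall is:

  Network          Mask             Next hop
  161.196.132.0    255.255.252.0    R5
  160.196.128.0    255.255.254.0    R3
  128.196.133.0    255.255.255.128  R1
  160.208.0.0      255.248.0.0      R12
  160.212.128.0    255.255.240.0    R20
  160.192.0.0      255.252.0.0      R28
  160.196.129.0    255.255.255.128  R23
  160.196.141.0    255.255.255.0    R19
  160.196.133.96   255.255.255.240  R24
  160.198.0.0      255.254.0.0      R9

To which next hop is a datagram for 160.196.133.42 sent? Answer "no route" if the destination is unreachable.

no route

No entry's prefix contains 160.196.133.42; there is no default route.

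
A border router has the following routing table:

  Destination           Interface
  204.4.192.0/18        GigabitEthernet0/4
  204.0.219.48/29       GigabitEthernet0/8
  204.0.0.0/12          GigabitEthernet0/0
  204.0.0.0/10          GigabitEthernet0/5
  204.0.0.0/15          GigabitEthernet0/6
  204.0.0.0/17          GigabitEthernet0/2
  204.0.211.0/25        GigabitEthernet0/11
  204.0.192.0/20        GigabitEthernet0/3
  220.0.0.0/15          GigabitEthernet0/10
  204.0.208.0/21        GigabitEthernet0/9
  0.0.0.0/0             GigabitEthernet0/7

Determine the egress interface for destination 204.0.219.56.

GigabitEthernet0/6

Routes whose prefix contains 204.0.219.56:
  0.0.0.0/0 (default, matches everything) -> GigabitEthernet0/7
  204.0.0.0/10 (204.0.0.0 - 204.63.255.255) -> GigabitEthernet0/5
  204.0.0.0/12 (204.0.0.0 - 204.15.255.255) -> GigabitEthernet0/0
  204.0.0.0/15 (204.0.0.0 - 204.1.255.255) -> GigabitEthernet0/6
More-specific entries that do NOT match:
  204.0.219.48/29 (204.0.219.48 - 204.0.219.55) does not contain 204.0.219.56
  204.0.211.0/25 (204.0.211.0 - 204.0.211.127) does not contain 204.0.219.56
  204.0.208.0/21 (204.0.208.0 - 204.0.215.255) does not contain 204.0.219.56
  204.0.192.0/20 (204.0.192.0 - 204.0.207.255) does not contain 204.0.219.56
  204.4.192.0/18 (204.4.192.0 - 204.4.255.255) does not contain 204.0.219.56
  204.0.0.0/17 (204.0.0.0 - 204.0.127.255) does not contain 204.0.219.56
Longest matching prefix is /15 -> interface GigabitEthernet0/6.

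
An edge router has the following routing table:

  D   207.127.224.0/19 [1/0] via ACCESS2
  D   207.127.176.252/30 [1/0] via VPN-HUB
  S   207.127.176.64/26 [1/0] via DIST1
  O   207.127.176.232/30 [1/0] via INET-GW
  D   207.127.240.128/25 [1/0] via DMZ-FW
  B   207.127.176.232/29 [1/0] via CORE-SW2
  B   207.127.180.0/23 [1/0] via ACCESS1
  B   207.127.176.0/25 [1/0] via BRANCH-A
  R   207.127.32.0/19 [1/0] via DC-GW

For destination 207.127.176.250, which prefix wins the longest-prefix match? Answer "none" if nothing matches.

none

207.127.176.250 is outside every listed prefix and there is no default route.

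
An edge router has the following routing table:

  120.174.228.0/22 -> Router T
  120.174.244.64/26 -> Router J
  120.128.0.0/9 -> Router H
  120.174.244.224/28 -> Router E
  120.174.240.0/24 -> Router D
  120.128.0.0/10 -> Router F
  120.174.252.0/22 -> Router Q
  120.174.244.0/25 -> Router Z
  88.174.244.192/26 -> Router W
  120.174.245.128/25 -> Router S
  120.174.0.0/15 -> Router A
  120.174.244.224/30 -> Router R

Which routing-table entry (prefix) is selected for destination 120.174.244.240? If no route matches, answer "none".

Entries matching 120.174.244.240:
  120.128.0.0/9 (120.128.0.0 - 120.255.255.255)
  120.128.0.0/10 (120.128.0.0 - 120.191.255.255)
  120.174.0.0/15 (120.174.0.0 - 120.175.255.255)
Most specific is 120.174.0.0/15.

120.174.0.0/15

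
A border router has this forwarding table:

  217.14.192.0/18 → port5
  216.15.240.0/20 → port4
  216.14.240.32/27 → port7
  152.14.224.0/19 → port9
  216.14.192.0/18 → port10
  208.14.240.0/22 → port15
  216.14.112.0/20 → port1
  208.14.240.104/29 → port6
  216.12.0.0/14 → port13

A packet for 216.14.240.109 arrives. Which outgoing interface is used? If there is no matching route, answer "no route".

port10

Routes whose prefix contains 216.14.240.109:
  216.12.0.0/14 (216.12.0.0 - 216.15.255.255) -> port13
  216.14.192.0/18 (216.14.192.0 - 216.14.255.255) -> port10
More-specific entries that do NOT match:
  208.14.240.104/29 (208.14.240.104 - 208.14.240.111) does not contain 216.14.240.109
  216.14.240.32/27 (216.14.240.32 - 216.14.240.63) does not contain 216.14.240.109
  208.14.240.0/22 (208.14.240.0 - 208.14.243.255) does not contain 216.14.240.109
  216.15.240.0/20 (216.15.240.0 - 216.15.255.255) does not contain 216.14.240.109
  216.14.112.0/20 (216.14.112.0 - 216.14.127.255) does not contain 216.14.240.109
  152.14.224.0/19 (152.14.224.0 - 152.14.255.255) does not contain 216.14.240.109
Longest matching prefix is /18 -> interface port10.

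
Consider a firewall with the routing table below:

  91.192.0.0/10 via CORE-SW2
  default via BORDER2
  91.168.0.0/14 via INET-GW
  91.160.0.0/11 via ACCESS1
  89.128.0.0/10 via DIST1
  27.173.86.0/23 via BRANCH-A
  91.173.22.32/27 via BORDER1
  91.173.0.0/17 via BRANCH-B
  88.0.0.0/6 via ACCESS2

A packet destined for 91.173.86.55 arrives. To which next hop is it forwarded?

Routes whose prefix contains 91.173.86.55:
  0.0.0.0/0 (default, matches everything) -> BORDER2
  88.0.0.0/6 (88.0.0.0 - 91.255.255.255) -> ACCESS2
  91.160.0.0/11 (91.160.0.0 - 91.191.255.255) -> ACCESS1
  91.173.0.0/17 (91.173.0.0 - 91.173.127.255) -> BRANCH-B
More-specific entries that do NOT match:
  91.173.22.32/27 (91.173.22.32 - 91.173.22.63) does not contain 91.173.86.55
  27.173.86.0/23 (27.173.86.0 - 27.173.87.255) does not contain 91.173.86.55
Longest matching prefix is /17 -> next hop BRANCH-B.

BRANCH-B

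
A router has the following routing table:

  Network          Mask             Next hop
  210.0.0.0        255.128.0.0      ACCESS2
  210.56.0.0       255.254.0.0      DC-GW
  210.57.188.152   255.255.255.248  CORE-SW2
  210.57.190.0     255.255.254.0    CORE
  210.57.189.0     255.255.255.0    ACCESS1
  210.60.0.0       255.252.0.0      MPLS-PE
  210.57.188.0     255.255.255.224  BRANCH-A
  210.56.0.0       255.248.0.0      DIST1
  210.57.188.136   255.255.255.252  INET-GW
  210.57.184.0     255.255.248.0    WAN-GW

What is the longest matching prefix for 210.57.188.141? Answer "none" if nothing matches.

210.57.184.0/21

Entries matching 210.57.188.141:
  210.0.0.0/9 (210.0.0.0 - 210.127.255.255)
  210.56.0.0/13 (210.56.0.0 - 210.63.255.255)
  210.56.0.0/15 (210.56.0.0 - 210.57.255.255)
  210.57.184.0/21 (210.57.184.0 - 210.57.191.255)
Most specific is 210.57.184.0/21.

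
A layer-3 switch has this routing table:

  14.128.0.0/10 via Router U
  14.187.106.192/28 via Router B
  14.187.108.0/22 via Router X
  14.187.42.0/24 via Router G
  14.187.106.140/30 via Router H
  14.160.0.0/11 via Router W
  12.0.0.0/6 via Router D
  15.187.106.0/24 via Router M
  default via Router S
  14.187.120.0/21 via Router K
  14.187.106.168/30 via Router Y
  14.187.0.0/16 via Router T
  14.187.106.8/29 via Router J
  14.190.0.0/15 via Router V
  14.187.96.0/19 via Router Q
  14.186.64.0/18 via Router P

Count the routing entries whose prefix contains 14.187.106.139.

Prefixes containing 14.187.106.139:
  0.0.0.0/0 (default, matches everything)
  12.0.0.0/6 (12.0.0.0 - 15.255.255.255)
  14.128.0.0/10 (14.128.0.0 - 14.191.255.255)
  14.160.0.0/11 (14.160.0.0 - 14.191.255.255)
  14.187.0.0/16 (14.187.0.0 - 14.187.255.255)
  14.187.96.0/19 (14.187.96.0 - 14.187.127.255)
Total matching entries: 6.

6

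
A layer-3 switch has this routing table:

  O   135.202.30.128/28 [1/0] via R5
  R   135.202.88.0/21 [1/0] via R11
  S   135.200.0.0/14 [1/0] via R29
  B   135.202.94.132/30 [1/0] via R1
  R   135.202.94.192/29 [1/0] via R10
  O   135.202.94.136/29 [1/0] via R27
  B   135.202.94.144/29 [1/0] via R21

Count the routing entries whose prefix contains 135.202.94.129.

Prefixes containing 135.202.94.129:
  135.200.0.0/14 (135.200.0.0 - 135.203.255.255)
  135.202.88.0/21 (135.202.88.0 - 135.202.95.255)
Total matching entries: 2.

2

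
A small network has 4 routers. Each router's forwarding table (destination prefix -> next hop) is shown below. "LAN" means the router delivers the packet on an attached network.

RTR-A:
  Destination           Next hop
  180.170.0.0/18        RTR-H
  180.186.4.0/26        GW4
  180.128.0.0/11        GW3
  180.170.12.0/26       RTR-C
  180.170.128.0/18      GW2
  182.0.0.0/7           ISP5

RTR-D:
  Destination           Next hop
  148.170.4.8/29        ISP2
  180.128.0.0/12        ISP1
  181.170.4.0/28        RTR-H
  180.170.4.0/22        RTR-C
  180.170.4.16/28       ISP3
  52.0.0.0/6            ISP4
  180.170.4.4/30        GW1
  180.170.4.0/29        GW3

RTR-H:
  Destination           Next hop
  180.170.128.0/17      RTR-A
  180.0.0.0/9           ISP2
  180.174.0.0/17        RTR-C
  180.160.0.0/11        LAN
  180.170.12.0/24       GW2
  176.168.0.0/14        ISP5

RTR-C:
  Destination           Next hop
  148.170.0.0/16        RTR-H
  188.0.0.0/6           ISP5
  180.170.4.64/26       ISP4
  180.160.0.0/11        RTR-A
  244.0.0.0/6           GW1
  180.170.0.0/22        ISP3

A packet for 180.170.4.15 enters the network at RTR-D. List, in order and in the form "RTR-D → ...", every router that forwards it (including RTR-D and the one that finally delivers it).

RTR-D → RTR-C → RTR-A → RTR-H

At RTR-D: longest match for 180.170.4.15 is 180.170.4.0/22 -> RTR-C
At RTR-C: longest match for 180.170.4.15 is 180.160.0.0/11 -> RTR-A
At RTR-A: longest match for 180.170.4.15 is 180.170.0.0/18 -> RTR-H
At RTR-H: longest match for 180.170.4.15 is 180.160.0.0/11 -> LAN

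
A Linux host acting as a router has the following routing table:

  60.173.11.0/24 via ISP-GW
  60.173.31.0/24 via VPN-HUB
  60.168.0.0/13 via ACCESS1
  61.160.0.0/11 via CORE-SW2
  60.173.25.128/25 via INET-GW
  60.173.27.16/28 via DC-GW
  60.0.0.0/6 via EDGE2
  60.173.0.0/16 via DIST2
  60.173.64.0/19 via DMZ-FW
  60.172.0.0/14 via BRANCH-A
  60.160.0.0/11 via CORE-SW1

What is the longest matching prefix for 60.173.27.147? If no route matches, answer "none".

60.173.0.0/16

Entries matching 60.173.27.147:
  60.0.0.0/6 (60.0.0.0 - 63.255.255.255)
  60.160.0.0/11 (60.160.0.0 - 60.191.255.255)
  60.168.0.0/13 (60.168.0.0 - 60.175.255.255)
  60.172.0.0/14 (60.172.0.0 - 60.175.255.255)
  60.173.0.0/16 (60.173.0.0 - 60.173.255.255)
Most specific is 60.173.0.0/16.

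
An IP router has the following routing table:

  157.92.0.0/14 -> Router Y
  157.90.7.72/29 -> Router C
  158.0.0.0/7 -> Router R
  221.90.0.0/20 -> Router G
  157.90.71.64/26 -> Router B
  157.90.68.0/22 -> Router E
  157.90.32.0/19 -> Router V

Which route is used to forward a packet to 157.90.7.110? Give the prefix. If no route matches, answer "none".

none

157.90.7.110 is outside every listed prefix and there is no default route.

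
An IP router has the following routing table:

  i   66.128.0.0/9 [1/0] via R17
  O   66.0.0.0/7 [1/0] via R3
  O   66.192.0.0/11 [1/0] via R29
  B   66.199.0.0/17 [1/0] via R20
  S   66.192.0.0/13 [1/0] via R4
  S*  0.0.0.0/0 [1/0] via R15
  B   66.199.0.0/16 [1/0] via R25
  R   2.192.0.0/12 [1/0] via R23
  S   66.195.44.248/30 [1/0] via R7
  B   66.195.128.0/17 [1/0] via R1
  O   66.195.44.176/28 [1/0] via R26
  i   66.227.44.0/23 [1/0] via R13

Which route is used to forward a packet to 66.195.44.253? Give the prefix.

66.192.0.0/13

Entries matching 66.195.44.253:
  0.0.0.0/0 (default, matches everything)
  66.0.0.0/7 (66.0.0.0 - 67.255.255.255)
  66.128.0.0/9 (66.128.0.0 - 66.255.255.255)
  66.192.0.0/11 (66.192.0.0 - 66.223.255.255)
  66.192.0.0/13 (66.192.0.0 - 66.199.255.255)
Most specific is 66.192.0.0/13.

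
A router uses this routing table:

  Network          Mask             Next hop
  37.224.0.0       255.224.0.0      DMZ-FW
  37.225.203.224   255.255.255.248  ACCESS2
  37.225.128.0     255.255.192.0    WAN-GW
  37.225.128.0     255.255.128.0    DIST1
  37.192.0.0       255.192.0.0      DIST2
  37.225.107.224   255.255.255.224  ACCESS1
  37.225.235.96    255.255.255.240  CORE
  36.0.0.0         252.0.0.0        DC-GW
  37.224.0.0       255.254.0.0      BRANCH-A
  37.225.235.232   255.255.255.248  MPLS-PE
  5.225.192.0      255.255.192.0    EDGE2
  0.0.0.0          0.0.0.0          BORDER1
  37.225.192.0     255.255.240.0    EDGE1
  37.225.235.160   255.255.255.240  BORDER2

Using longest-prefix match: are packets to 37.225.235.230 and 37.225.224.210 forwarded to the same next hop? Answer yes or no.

37.225.235.230: longest match 37.225.128.0/17 -> DIST1
37.225.224.210: longest match 37.225.128.0/17 -> DIST1

yes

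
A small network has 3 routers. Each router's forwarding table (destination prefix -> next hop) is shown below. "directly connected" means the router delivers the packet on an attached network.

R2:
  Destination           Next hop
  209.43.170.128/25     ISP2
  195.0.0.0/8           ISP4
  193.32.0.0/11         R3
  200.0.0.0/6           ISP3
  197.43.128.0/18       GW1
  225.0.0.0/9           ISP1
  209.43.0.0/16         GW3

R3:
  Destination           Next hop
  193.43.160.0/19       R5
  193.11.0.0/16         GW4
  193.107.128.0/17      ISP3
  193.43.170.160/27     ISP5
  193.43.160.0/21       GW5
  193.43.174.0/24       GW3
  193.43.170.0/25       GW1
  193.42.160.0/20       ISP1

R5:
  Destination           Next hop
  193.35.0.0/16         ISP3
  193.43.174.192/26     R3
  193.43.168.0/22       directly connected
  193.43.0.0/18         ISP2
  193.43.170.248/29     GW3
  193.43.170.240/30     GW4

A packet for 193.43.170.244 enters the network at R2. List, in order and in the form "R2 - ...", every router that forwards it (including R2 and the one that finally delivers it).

At R2: longest match for 193.43.170.244 is 193.32.0.0/11 -> R3
At R3: longest match for 193.43.170.244 is 193.43.160.0/19 -> R5
At R5: longest match for 193.43.170.244 is 193.43.168.0/22 -> directly connected

R2 - R3 - R5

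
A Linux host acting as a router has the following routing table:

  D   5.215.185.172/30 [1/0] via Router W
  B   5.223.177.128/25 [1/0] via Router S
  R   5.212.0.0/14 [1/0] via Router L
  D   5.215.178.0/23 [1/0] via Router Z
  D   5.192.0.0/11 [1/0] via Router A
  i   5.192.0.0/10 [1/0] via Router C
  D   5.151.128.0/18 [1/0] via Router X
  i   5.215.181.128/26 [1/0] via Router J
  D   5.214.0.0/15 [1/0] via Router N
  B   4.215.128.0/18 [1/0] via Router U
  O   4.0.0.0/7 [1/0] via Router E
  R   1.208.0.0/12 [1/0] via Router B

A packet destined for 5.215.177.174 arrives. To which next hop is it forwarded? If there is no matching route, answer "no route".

Routes whose prefix contains 5.215.177.174:
  4.0.0.0/7 (4.0.0.0 - 5.255.255.255) -> Router E
  5.192.0.0/10 (5.192.0.0 - 5.255.255.255) -> Router C
  5.192.0.0/11 (5.192.0.0 - 5.223.255.255) -> Router A
  5.212.0.0/14 (5.212.0.0 - 5.215.255.255) -> Router L
  5.214.0.0/15 (5.214.0.0 - 5.215.255.255) -> Router N
More-specific entries that do NOT match:
  5.215.185.172/30 (5.215.185.172 - 5.215.185.175) does not contain 5.215.177.174
  5.215.181.128/26 (5.215.181.128 - 5.215.181.191) does not contain 5.215.177.174
  5.223.177.128/25 (5.223.177.128 - 5.223.177.255) does not contain 5.215.177.174
  5.215.178.0/23 (5.215.178.0 - 5.215.179.255) does not contain 5.215.177.174
  5.151.128.0/18 (5.151.128.0 - 5.151.191.255) does not contain 5.215.177.174
  4.215.128.0/18 (4.215.128.0 - 4.215.191.255) does not contain 5.215.177.174
Longest matching prefix is /15 -> next hop Router N.

Router N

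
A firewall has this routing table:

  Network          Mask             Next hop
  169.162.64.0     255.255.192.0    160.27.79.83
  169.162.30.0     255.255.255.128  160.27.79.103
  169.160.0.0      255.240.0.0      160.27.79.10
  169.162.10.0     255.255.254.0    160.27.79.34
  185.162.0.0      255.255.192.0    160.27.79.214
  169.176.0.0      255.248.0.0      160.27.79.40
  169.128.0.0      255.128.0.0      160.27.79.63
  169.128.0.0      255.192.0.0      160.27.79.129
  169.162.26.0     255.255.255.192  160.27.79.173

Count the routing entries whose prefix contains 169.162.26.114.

Prefixes containing 169.162.26.114:
  169.128.0.0/9 (169.128.0.0 - 169.255.255.255)
  169.128.0.0/10 (169.128.0.0 - 169.191.255.255)
  169.160.0.0/12 (169.160.0.0 - 169.175.255.255)
Total matching entries: 3.

3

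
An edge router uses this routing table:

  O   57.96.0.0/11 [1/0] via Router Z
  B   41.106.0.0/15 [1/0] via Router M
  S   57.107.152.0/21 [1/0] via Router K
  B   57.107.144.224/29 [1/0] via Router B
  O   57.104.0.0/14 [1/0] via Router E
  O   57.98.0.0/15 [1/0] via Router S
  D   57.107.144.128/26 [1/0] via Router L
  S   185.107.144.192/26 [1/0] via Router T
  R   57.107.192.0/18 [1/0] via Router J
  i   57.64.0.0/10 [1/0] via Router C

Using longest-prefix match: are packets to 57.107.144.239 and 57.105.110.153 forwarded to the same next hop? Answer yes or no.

57.107.144.239: longest match 57.104.0.0/14 -> Router E
57.105.110.153: longest match 57.104.0.0/14 -> Router E

yes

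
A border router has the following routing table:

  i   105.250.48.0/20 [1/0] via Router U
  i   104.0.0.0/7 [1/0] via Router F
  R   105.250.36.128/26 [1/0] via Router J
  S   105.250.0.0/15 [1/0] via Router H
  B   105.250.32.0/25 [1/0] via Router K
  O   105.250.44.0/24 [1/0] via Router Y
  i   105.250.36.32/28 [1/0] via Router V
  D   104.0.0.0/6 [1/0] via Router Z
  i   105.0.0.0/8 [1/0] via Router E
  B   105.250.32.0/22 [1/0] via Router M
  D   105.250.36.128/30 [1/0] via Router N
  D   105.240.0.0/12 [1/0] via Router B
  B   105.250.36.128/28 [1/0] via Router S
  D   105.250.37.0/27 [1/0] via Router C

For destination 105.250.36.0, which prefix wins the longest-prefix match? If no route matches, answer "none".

105.250.0.0/15

Entries matching 105.250.36.0:
  104.0.0.0/6 (104.0.0.0 - 107.255.255.255)
  104.0.0.0/7 (104.0.0.0 - 105.255.255.255)
  105.0.0.0/8 (105.0.0.0 - 105.255.255.255)
  105.240.0.0/12 (105.240.0.0 - 105.255.255.255)
  105.250.0.0/15 (105.250.0.0 - 105.251.255.255)
Most specific is 105.250.0.0/15.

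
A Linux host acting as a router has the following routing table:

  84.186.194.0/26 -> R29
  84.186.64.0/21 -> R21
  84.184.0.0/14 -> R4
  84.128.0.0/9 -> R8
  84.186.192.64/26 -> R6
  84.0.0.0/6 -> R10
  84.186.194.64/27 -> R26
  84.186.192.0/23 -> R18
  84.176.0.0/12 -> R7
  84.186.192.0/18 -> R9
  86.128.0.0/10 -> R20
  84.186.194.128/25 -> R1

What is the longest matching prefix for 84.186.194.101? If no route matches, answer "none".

84.186.192.0/18

Entries matching 84.186.194.101:
  84.0.0.0/6 (84.0.0.0 - 87.255.255.255)
  84.128.0.0/9 (84.128.0.0 - 84.255.255.255)
  84.176.0.0/12 (84.176.0.0 - 84.191.255.255)
  84.184.0.0/14 (84.184.0.0 - 84.187.255.255)
  84.186.192.0/18 (84.186.192.0 - 84.186.255.255)
Most specific is 84.186.192.0/18.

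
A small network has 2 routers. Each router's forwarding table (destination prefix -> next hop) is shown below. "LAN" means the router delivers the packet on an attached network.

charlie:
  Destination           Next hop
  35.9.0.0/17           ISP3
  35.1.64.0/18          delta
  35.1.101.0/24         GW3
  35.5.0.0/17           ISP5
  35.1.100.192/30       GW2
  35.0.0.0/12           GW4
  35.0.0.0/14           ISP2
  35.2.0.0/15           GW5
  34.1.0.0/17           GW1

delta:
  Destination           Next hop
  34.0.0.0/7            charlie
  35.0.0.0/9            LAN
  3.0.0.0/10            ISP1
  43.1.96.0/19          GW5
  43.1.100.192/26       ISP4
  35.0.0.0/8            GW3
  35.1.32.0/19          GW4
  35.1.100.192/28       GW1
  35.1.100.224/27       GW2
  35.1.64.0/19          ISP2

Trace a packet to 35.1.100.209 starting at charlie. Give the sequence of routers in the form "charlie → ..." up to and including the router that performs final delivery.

At charlie: longest match for 35.1.100.209 is 35.1.64.0/18 -> delta
At delta: longest match for 35.1.100.209 is 35.0.0.0/9 -> LAN

charlie → delta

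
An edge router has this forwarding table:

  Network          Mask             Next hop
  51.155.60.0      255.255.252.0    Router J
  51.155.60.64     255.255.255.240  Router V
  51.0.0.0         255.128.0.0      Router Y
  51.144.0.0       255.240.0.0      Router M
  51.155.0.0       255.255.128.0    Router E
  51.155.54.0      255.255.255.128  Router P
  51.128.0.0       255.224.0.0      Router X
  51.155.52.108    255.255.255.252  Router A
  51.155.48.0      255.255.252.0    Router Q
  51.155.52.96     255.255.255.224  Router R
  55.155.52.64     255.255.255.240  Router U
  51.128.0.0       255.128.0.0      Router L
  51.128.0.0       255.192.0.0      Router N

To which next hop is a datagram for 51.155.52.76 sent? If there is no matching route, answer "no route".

Router E

Routes whose prefix contains 51.155.52.76:
  51.128.0.0/9 (51.128.0.0 - 51.255.255.255) -> Router L
  51.128.0.0/10 (51.128.0.0 - 51.191.255.255) -> Router N
  51.128.0.0/11 (51.128.0.0 - 51.159.255.255) -> Router X
  51.144.0.0/12 (51.144.0.0 - 51.159.255.255) -> Router M
  51.155.0.0/17 (51.155.0.0 - 51.155.127.255) -> Router E
More-specific entries that do NOT match:
  51.155.52.108/30 (51.155.52.108 - 51.155.52.111) does not contain 51.155.52.76
  51.155.60.64/28 (51.155.60.64 - 51.155.60.79) does not contain 51.155.52.76
  55.155.52.64/28 (55.155.52.64 - 55.155.52.79) does not contain 51.155.52.76
  51.155.52.96/27 (51.155.52.96 - 51.155.52.127) does not contain 51.155.52.76
  51.155.54.0/25 (51.155.54.0 - 51.155.54.127) does not contain 51.155.52.76
  51.155.60.0/22 (51.155.60.0 - 51.155.63.255) does not contain 51.155.52.76
  51.155.48.0/22 (51.155.48.0 - 51.155.51.255) does not contain 51.155.52.76
Longest matching prefix is /17 -> next hop Router E.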